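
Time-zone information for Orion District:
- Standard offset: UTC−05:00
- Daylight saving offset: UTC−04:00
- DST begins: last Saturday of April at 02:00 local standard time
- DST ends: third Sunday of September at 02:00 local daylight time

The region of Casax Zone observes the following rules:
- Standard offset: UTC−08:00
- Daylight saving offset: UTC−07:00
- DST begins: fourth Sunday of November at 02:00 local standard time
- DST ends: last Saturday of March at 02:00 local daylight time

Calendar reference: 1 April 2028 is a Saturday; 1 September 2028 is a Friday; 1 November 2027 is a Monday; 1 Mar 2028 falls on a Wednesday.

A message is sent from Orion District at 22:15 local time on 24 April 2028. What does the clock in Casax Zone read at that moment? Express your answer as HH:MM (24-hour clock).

19:15

1 April 2028 is a Saturday, so Saturdays fall on 1, 8, 15, 22, 29; the last is April 29.
1 September 2028 is a Friday, so the first Sunday is September 3 and the third is September 17.
24 April 2028 is outside the daylight-saving period (29 April – 17 September), so Orion District is on standard time, UTC−05:00.
22:15 Orion District + 5h = 03:15 UTC (rolling into the next day, 25 April 2028).
1 November 2027 is a Monday, so the first Sunday is November 7 and the fourth is November 28.
1 March 2028 is a Wednesday, so Saturdays fall on 4, 11, 18, 25; the last is March 25.
At the standard offset (UTC−08:00), 03:15 UTC − 8h = 19:15 Casax Zone standard time (rolling into the previous day, 24 April 2028).
Daylight saving runs 28 November 2027 – 25 March 2028; the standard-time date in Casax Zone, 24 April 2028, is outside that window, so Casax Zone is on standard time at UTC−08:00.
03:15 UTC − 8h = 19:15 Casax Zone (rolling into the previous day, 24 April 2028).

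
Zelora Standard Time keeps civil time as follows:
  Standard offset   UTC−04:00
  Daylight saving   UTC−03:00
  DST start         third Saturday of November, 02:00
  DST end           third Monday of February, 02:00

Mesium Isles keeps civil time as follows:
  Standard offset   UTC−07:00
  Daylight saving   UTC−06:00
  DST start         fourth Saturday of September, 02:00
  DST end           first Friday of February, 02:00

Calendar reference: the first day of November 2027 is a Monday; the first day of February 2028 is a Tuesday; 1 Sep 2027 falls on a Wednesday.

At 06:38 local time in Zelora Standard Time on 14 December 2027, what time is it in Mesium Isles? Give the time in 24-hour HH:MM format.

1 November 2027 is a Monday, so the first Saturday is November 6 and the third is November 20.
1 February 2028 is a Tuesday, so the first Monday is February 7 and the third is February 21.
14 December 2027 falls between 20 November 2027 and 21 February 2028, so daylight saving is in effect and Zelora Standard Time is at UTC−03:00.
06:38 Zelora Standard Time + 3h = 09:38 UTC.
1 September 2027 is a Wednesday, so the first Saturday is September 4 and the fourth is September 25.
1 February 2028 is a Tuesday, so the first Friday is February 4.
At the standard offset (UTC−07:00), 09:38 UTC − 7h = 02:38 Mesium Isles standard time.
The standard-time date in Mesium Isles, 14 December 2027, falls between 25 September 2027 and 4 February 2028, so daylight saving is in effect and Mesium Isles is at UTC−06:00.
09:38 UTC − 6h = 03:38 Mesium Isles.

03:38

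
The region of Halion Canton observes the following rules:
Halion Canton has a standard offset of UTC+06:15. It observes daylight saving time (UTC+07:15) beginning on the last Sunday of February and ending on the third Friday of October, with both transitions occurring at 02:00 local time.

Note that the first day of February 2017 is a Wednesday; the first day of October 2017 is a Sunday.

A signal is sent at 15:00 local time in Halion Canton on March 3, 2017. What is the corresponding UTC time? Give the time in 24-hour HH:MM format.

1 February 2017 is a Wednesday, so Sundays fall on 5, 12, 19, 26; the last is February 26.
1 October 2017 is a Sunday, so the first Friday is October 6 and the third is October 20.
March 3, 2017 lies within the daylight-saving period (26 February – 20 October), so Halion Canton is on daylight time, UTC+07:15.
15:00 local − 7h15m = 07:45 UTC.

07:45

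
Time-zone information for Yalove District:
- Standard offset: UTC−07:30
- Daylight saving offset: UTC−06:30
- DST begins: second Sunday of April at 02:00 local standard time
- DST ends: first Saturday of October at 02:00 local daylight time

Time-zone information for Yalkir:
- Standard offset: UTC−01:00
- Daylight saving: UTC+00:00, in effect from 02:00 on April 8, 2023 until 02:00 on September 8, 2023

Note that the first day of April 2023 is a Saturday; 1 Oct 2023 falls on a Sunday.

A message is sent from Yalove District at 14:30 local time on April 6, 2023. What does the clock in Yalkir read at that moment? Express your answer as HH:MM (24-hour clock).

21:00

1 April 2023 is a Saturday, so the first Sunday is April 2 and the second is April 9.
1 October 2023 is a Sunday, so the first Saturday is October 7.
April 6, 2023 does not fall between 9 April and 7 October, so daylight saving is not in effect and Yalove District is at UTC−07:30.
14:30 Yalove District + 7h30m = 22:00 UTC.
At the standard offset (UTC−01:00), 22:00 UTC − 1h = 21:00 Yalkir standard time.
The standard-time date in Yalkir, April 6, 2023, does not fall between 8 April and 8 September, so daylight saving is not in effect and Yalkir is at UTC−01:00.
22:00 UTC − 1h = 21:00 Yalkir.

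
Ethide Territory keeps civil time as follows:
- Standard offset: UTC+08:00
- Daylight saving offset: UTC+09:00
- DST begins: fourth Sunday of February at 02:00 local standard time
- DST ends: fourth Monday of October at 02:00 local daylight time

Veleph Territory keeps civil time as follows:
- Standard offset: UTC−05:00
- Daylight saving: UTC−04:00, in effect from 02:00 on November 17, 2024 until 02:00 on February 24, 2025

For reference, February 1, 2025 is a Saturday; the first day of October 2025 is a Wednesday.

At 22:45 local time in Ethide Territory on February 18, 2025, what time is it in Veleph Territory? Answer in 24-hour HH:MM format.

10:45

1 February 2025 is a Saturday, so the first Sunday is February 2 and the fourth is February 23.
1 October 2025 is a Wednesday, so the first Monday is October 6 and the fourth is October 27.
February 18, 2025 is outside the daylight-saving period (23 February – 27 October), so Ethide Territory is on standard time, UTC+08:00.
22:45 Ethide Territory − 8h = 14:45 UTC.
At the standard offset (UTC−05:00), 14:45 UTC − 5h = 09:45 Veleph Territory standard time.
The standard-time date in Veleph Territory, February 18, 2025, falls between 17 November 2024 and 24 February 2025, so daylight saving is in effect and Veleph Territory is at UTC−04:00.
14:45 UTC − 4h = 10:45 Veleph Territory.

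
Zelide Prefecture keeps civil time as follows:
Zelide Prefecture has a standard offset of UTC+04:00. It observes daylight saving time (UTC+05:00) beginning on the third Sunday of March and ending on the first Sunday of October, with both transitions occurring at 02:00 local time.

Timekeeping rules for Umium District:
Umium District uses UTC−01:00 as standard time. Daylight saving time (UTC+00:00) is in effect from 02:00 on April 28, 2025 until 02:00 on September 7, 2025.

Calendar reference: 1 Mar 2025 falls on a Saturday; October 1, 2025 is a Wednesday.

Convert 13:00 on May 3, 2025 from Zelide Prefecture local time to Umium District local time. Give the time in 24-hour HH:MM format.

1 March 2025 is a Saturday, so the first Sunday is March 2 and the third is March 16.
1 October 2025 is a Wednesday, so the first Sunday is October 5.
May 3, 2025 lies within the daylight-saving period (16 March – 5 October), so Zelide Prefecture is on daylight time, UTC+05:00.
13:00 Zelide Prefecture − 5h = 08:00 UTC.
At the standard offset (UTC−01:00), 08:00 UTC − 1h = 07:00 Umium District standard time.
The standard-time date in Umium District, May 3, 2025, lies within the daylight-saving period (28 April – 7 September), so Umium District is on daylight time, UTC+00:00.
08:00 UTC + 0h = 08:00 Umium District.

08:00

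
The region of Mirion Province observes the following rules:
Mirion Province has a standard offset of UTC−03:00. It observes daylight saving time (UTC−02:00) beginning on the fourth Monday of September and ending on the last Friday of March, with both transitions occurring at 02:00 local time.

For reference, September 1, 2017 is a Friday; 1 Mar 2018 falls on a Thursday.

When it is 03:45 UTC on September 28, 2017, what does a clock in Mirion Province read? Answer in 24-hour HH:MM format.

01:45

1 September 2017 is a Friday, so the first Monday is September 4 and the fourth is September 25.
1 March 2018 is a Thursday, so Fridays fall on 2, 9, 16, 23, 30; the last is March 30.
At the standard offset (UTC−03:00), 03:45 UTC − 3h = 00:45 Mirion Province standard time.
The standard-time date in Mirion Province, September 28, 2017, lies within the daylight-saving period (25 September 2017 – 30 March 2018), so Mirion Province is on daylight time, UTC−02:00.
03:45 UTC − 2h = 01:45 local.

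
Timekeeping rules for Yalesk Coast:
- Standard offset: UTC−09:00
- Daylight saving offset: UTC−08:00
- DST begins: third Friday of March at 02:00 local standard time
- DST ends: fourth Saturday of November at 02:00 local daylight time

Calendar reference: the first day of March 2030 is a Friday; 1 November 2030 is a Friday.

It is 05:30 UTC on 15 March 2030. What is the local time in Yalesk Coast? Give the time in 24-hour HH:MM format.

1 March 2030 is a Friday, so the first Friday is March 1 and the third is March 15.
1 November 2030 is a Friday, so the first Saturday is November 2 and the fourth is November 23.
At the standard offset (UTC−09:00), 05:30 UTC − 9h = 20:30 Yalesk Coast standard time (rolling into the previous day, 14 March 2030).
Daylight saving runs 15 March – 23 November; the standard-time date in Yalesk Coast, 14 March 2030, is outside that window, so Yalesk Coast is on standard time at UTC−09:00.
05:30 UTC − 9h = 20:30 local (rolling into the previous day, 14 March 2030).

20:30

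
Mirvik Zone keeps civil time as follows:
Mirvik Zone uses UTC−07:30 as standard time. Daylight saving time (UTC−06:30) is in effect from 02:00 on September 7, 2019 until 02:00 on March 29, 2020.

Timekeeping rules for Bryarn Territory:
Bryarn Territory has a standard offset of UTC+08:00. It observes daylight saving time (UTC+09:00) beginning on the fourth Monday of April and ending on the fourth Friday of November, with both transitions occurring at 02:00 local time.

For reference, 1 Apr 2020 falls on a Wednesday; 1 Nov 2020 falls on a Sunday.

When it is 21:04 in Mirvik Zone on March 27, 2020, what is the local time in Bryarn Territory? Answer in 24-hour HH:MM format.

11:34

March 27, 2020 lies within the daylight-saving period (7 September 2019 – 29 March 2020), so Mirvik Zone is on daylight time, UTC−06:30.
21:04 Mirvik Zone + 6h30m = 03:34 UTC (rolling into the next day, 28 March 2020).
1 April 2020 is a Wednesday, so the first Monday is April 6 and the fourth is April 27.
1 November 2020 is a Sunday, so the first Friday is November 6 and the fourth is November 27.
At the standard offset (UTC+08:00), 03:34 UTC + 8h = 11:34 Bryarn Territory standard time.
The standard-time date in Bryarn Territory, March 28, 2020, does not fall between 27 April and 27 November, so daylight saving is not in effect and Bryarn Territory is at UTC+08:00.
03:34 UTC + 8h = 11:34 Bryarn Territory.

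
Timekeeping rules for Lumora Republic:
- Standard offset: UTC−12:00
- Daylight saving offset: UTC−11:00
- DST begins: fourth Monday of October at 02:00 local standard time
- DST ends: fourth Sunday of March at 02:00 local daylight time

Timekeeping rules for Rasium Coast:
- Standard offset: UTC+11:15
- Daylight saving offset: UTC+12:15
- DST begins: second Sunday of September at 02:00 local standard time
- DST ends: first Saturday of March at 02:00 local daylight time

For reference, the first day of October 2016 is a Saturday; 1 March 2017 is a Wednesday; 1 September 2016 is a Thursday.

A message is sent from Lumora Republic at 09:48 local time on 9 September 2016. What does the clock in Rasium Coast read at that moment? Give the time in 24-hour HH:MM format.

09:03

1 October 2016 is a Saturday, so the first Monday is October 3 and the fourth is October 24.
1 March 2017 is a Wednesday, so the first Sunday is March 5 and the fourth is March 26.
9 September 2016 is outside the daylight-saving period (24 October 2016 – 26 March 2017), so Lumora Republic is on standard time, UTC−12:00.
09:48 Lumora Republic + 12h = 21:48 UTC.
1 September 2016 is a Thursday, so the first Sunday is September 4 and the second is September 11.
1 March 2017 is a Wednesday, so the first Saturday is March 4.
At the standard offset (UTC+11:15), 21:48 UTC + 11h15m = 09:03 Rasium Coast standard time (rolling into the next day, 10 September 2016).
The standard-time date in Rasium Coast, 10 September 2016, is outside the daylight-saving period (11 September 2016 – 4 March 2017), so Rasium Coast is on standard time, UTC+11:15.
21:48 UTC + 11h15m = 09:03 Rasium Coast (rolling into the next day, 10 September 2016).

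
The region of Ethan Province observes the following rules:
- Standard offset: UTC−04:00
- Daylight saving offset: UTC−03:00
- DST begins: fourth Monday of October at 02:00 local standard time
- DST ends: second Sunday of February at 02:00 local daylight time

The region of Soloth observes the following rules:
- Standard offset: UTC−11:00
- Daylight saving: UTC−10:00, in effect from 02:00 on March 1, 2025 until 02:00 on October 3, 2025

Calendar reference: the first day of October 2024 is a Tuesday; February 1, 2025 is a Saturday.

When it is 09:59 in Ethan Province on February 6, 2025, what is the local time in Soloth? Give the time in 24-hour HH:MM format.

1 October 2024 is a Tuesday, so the first Monday is October 7 and the fourth is October 28.
1 February 2025 is a Saturday, so the first Sunday is February 2 and the second is February 9.
February 6, 2025 lies within the daylight-saving period (28 October 2024 – 9 February 2025), so Ethan Province is on daylight time, UTC−03:00.
09:59 Ethan Province + 3h = 12:59 UTC.
At the standard offset (UTC−11:00), 12:59 UTC − 11h = 01:59 Soloth standard time.
The standard-time date in Soloth, February 6, 2025, does not fall between 1 March and 3 October, so daylight saving is not in effect and Soloth is at UTC−11:00.
12:59 UTC − 11h = 01:59 Soloth.

01:59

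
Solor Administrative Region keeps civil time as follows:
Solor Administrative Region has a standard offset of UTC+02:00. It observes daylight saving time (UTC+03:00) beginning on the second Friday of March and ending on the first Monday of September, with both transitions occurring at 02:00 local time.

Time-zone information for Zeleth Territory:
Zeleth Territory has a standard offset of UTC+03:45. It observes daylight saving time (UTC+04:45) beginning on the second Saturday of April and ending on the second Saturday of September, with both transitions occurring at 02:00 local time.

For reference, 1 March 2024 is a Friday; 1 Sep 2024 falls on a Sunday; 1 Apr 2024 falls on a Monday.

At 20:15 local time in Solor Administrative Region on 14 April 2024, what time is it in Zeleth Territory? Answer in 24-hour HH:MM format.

1 March 2024 is a Friday, so the first Friday is March 1 and the second is March 8.
1 September 2024 is a Sunday, so the first Monday is September 2.
14 April 2024 lies within the daylight-saving period (8 March – 2 September), so Solor Administrative Region is on daylight time, UTC+03:00.
20:15 Solor Administrative Region − 3h = 17:15 UTC.
1 April 2024 is a Monday, so the first Saturday is April 6 and the second is April 13.
1 September 2024 is a Sunday, so the first Saturday is September 7 and the second is September 14.
At the standard offset (UTC+03:45), 17:15 UTC + 3h45m = 21:00 Zeleth Territory standard time.
The standard-time date in Zeleth Territory, 14 April 2024, lies within the daylight-saving period (13 April – 14 September), so Zeleth Territory is on daylight time, UTC+04:45.
17:15 UTC + 4h45m = 22:00 Zeleth Territory.

22:00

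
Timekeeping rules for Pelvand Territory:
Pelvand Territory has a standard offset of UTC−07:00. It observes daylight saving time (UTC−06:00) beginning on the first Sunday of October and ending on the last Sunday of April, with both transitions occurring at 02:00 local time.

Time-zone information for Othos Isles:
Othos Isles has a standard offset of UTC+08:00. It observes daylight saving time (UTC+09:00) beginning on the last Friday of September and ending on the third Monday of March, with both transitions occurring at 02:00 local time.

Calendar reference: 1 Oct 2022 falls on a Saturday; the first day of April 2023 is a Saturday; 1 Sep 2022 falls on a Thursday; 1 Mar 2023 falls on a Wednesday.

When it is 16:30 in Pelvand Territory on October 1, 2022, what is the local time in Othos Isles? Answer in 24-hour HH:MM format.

1 October 2022 is a Saturday, so the first Sunday is October 2.
1 April 2023 is a Saturday, so Sundays fall on 2, 9, 16, 23, 30; the last is April 30.
October 1, 2022 does not fall between 2 October 2022 and 30 April 2023, so daylight saving is not in effect and Pelvand Territory is at UTC−07:00.
16:30 Pelvand Territory + 7h = 23:30 UTC.
1 September 2022 is a Thursday, so Fridays fall on 2, 9, 16, 23, 30; the last is September 30.
1 March 2023 is a Wednesday, so the first Monday is March 6 and the third is March 20.
At the standard offset (UTC+08:00), 23:30 UTC + 8h = 07:30 Othos Isles standard time (rolling into the next day, 2 October 2022).
The standard-time date in Othos Isles, October 2, 2022, lies within the daylight-saving period (30 September 2022 – 20 March 2023), so Othos Isles is on daylight time, UTC+09:00.
23:30 UTC + 9h = 08:30 Othos Isles (rolling into the next day, 2 October 2022).

08:30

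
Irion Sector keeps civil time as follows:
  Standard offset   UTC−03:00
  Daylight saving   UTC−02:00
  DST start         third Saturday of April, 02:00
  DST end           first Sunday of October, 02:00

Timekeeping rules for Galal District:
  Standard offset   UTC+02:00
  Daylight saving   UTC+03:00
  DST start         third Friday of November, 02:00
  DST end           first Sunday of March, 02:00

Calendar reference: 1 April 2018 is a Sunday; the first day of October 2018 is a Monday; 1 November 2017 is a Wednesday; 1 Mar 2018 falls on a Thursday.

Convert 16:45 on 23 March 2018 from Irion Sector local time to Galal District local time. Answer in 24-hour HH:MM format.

21:45

1 April 2018 is a Sunday, so the first Saturday is April 7 and the third is April 21.
1 October 2018 is a Monday, so the first Sunday is October 7.
23 March 2018 is outside the daylight-saving period (21 April – 7 October), so Irion Sector is on standard time, UTC−03:00.
16:45 Irion Sector + 3h = 19:45 UTC.
1 November 2017 is a Wednesday, so the first Friday is November 3 and the third is November 17.
1 March 2018 is a Thursday, so the first Sunday is March 4.
At the standard offset (UTC+02:00), 19:45 UTC + 2h = 21:45 Galal District standard time.
The standard-time date in Galal District, 23 March 2018, is outside the daylight-saving period (17 November 2017 – 4 March 2018), so Galal District is on standard time, UTC+02:00.
19:45 UTC + 2h = 21:45 Galal District.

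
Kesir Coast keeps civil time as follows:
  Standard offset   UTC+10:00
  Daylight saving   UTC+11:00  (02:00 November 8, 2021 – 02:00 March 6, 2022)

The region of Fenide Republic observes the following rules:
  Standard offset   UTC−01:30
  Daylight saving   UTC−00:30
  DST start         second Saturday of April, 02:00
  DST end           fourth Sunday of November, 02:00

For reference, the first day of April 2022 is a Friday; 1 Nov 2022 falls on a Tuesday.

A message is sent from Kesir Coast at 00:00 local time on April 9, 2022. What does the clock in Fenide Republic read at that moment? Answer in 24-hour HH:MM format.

12:30

April 9, 2022 does not fall between 8 November 2021 and 6 March 2022, so daylight saving is not in effect and Kesir Coast is at UTC+10:00.
00:00 Kesir Coast − 10h = 14:00 UTC (rolling into the previous day, 8 April 2022).
1 April 2022 is a Friday, so the first Saturday is April 2 and the second is April 9.
1 November 2022 is a Tuesday, so the first Sunday is November 6 and the fourth is November 27.
At the standard offset (UTC−01:30), 14:00 UTC − 1h30m = 12:30 Fenide Republic standard time.
Daylight saving runs 9 April – 27 November; the standard-time date in Fenide Republic, April 8, 2022, is outside that window, so Fenide Republic is on standard time at UTC−01:30.
14:00 UTC − 1h30m = 12:30 Fenide Republic.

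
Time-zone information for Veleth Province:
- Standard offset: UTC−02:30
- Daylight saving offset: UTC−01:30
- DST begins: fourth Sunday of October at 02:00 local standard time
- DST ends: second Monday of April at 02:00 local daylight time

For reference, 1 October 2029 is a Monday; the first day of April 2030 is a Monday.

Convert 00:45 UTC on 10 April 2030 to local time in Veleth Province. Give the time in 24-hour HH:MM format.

1 October 2029 is a Monday, so the first Sunday is October 7 and the fourth is October 28.
1 April 2030 is a Monday, so the first Monday is April 1 and the second is April 8.
At the standard offset (UTC−02:30), 00:45 UTC − 2h30m = 22:15 Veleth Province standard time (rolling into the previous day, 9 April 2030).
The standard-time date in Veleth Province, 9 April 2030, does not fall between 28 October 2029 and 8 April 2030, so daylight saving is not in effect and Veleth Province is at UTC−02:30.
00:45 UTC − 2h30m = 22:15 local (rolling into the previous day, 9 April 2030).

22:15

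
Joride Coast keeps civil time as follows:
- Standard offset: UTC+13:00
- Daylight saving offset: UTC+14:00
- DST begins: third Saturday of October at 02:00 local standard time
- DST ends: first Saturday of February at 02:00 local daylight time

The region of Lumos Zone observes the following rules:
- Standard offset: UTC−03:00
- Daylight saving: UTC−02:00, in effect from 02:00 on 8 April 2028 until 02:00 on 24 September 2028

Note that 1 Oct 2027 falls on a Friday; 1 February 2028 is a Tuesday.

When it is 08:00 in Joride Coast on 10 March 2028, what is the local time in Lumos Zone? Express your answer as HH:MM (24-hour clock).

1 October 2027 is a Friday, so the first Saturday is October 2 and the third is October 16.
1 February 2028 is a Tuesday, so the first Saturday is February 5.
Daylight saving runs 16 October 2027 – 5 February 2028; 10 March 2028 is outside that window, so Joride Coast is on standard time at UTC+13:00.
08:00 Joride Coast − 13h = 19:00 UTC (rolling into the previous day, 9 March 2028).
At the standard offset (UTC−03:00), 19:00 UTC − 3h = 16:00 Lumos Zone standard time.
The standard-time date in Lumos Zone, 9 March 2028, does not fall between 8 April and 24 September, so daylight saving is not in effect and Lumos Zone is at UTC−03:00.
19:00 UTC − 3h = 16:00 Lumos Zone.

16:00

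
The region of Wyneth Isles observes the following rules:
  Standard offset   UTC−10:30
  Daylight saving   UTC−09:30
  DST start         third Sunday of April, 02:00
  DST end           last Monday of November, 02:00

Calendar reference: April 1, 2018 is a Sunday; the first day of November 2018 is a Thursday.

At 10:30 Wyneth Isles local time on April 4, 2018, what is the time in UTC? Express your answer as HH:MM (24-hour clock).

1 April 2018 is a Sunday, so the first Sunday is April 1 and the third is April 15.
1 November 2018 is a Thursday, so Mondays fall on 5, 12, 19, 26; the last is November 26.
April 4, 2018 is outside the daylight-saving period (15 April – 26 November), so Wyneth Isles is on standard time, UTC−10:30.
10:30 local + 10h30m = 21:00 UTC.

21:00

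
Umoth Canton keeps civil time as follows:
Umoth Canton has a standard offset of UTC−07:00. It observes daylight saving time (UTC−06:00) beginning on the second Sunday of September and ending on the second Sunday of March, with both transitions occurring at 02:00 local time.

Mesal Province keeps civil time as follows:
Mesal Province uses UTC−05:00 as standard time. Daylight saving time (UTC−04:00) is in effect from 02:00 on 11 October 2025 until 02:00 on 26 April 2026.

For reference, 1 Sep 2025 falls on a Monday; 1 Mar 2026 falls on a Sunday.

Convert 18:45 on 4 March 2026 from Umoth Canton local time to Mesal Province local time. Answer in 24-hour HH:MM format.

20:45

1 September 2025 is a Monday, so the first Sunday is September 7 and the second is September 14.
1 March 2026 is a Sunday, so the first Sunday is March 1 and the second is March 8.
4 March 2026 falls between 14 September 2025 and 8 March 2026, so daylight saving is in effect and Umoth Canton is at UTC−06:00.
18:45 Umoth Canton + 6h = 00:45 UTC (rolling into the next day, 5 March 2026).
At the standard offset (UTC−05:00), 00:45 UTC − 5h = 19:45 Mesal Province standard time (rolling into the previous day, 4 March 2026).
The standard-time date in Mesal Province, 4 March 2026, lies within the daylight-saving period (11 October 2025 – 26 April 2026), so Mesal Province is on daylight time, UTC−04:00.
00:45 UTC − 4h = 20:45 Mesal Province (rolling into the previous day, 4 March 2026).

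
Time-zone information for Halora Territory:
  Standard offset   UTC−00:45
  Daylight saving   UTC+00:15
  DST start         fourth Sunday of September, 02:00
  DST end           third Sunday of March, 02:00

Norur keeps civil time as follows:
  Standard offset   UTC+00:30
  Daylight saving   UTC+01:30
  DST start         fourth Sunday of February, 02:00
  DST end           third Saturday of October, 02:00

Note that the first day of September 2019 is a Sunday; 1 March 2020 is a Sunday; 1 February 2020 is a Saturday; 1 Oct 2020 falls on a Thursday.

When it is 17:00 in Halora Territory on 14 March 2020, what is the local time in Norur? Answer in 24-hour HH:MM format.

1 September 2019 is a Sunday, so the first Sunday is September 1 and the fourth is September 22.
1 March 2020 is a Sunday, so the first Sunday is March 1 and the third is March 15.
Daylight saving runs 22 September 2019 – 15 March 2020; 14 March 2020 is inside that window, so Halora Territory is at UTC+00:15.
17:00 Halora Territory − 0h15m = 16:45 UTC.
1 February 2020 is a Saturday, so the first Sunday is February 2 and the fourth is February 23.
1 October 2020 is a Thursday, so the first Saturday is October 3 and the third is October 17.
At the standard offset (UTC+00:30), 16:45 UTC + 0h30m = 17:15 Norur standard time.
Daylight saving runs 23 February – 17 October; the standard-time date in Norur, 14 March 2020, is inside that window, so Norur is at UTC+01:30.
16:45 UTC + 1h30m = 18:15 Norur.

18:15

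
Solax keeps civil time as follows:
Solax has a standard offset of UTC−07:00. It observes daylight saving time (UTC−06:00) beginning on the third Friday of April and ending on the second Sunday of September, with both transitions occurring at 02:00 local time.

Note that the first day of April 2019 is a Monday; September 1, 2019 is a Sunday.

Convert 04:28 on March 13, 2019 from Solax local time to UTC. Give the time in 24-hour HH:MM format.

1 April 2019 is a Monday, so the first Friday is April 5 and the third is April 19.
1 September 2019 is a Sunday, so the first Sunday is September 1 and the second is September 8.
March 13, 2019 is outside the daylight-saving period (19 April – 8 September), so Solax is on standard time, UTC−07:00.
04:28 local + 7h = 11:28 UTC.

11:28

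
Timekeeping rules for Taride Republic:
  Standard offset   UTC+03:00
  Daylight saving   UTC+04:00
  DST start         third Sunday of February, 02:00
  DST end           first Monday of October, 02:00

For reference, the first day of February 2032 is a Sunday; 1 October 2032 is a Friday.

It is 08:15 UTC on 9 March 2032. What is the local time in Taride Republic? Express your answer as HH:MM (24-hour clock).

1 February 2032 is a Sunday, so the first Sunday is February 1 and the third is February 15.
1 October 2032 is a Friday, so the first Monday is October 4.
At the standard offset (UTC+03:00), 08:15 UTC + 3h = 11:15 Taride Republic standard time.
The standard-time date in Taride Republic, 9 March 2032, falls between 15 February and 4 October, so daylight saving is in effect and Taride Republic is at UTC+04:00.
08:15 UTC + 4h = 12:15 local.

12:15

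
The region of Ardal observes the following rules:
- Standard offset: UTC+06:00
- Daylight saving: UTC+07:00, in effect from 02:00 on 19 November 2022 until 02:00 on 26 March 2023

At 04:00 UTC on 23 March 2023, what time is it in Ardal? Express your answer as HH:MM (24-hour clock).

At the standard offset (UTC+06:00), 04:00 UTC + 6h = 10:00 Ardal standard time.
The standard-time date in Ardal, 23 March 2023, lies within the daylight-saving period (19 November 2022 – 26 March 2023), so Ardal is on daylight time, UTC+07:00.
04:00 UTC + 7h = 11:00 local.

11:00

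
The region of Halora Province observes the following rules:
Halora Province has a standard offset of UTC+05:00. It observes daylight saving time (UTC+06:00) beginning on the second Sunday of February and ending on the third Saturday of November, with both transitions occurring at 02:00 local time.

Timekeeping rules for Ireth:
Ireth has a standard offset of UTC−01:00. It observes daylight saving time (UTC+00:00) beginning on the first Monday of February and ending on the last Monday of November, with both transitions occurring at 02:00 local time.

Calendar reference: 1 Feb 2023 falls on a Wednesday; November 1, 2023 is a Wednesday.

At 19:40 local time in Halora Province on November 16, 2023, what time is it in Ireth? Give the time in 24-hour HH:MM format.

13:40

1 February 2023 is a Wednesday, so the first Sunday is February 5 and the second is February 12.
1 November 2023 is a Wednesday, so the first Saturday is November 4 and the third is November 18.
Daylight saving runs 12 February – 18 November; November 16, 2023 is inside that window, so Halora Province is at UTC+06:00.
19:40 Halora Province − 6h = 13:40 UTC.
1 February 2023 is a Wednesday, so the first Monday is February 6.
1 November 2023 is a Wednesday, so Mondays fall on 6, 13, 20, 27; the last is November 27.
At the standard offset (UTC−01:00), 13:40 UTC − 1h = 12:40 Ireth standard time.
The standard-time date in Ireth, November 16, 2023, lies within the daylight-saving period (6 February – 27 November), so Ireth is on daylight time, UTC+00:00.
13:40 UTC + 0h = 13:40 Ireth.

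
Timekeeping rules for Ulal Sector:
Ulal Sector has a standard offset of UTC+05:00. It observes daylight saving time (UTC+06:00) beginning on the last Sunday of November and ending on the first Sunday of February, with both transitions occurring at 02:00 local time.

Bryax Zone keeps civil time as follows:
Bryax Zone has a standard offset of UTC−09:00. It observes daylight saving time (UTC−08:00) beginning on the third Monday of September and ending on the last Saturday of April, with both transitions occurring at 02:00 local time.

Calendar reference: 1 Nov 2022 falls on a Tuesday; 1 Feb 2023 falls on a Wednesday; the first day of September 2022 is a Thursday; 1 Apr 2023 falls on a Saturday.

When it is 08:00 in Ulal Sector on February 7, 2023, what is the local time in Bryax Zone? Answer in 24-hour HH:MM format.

19:00

1 November 2022 is a Tuesday, so Sundays fall on 6, 13, 20, 27; the last is November 27.
1 February 2023 is a Wednesday, so the first Sunday is February 5.
February 7, 2023 does not fall between 27 November 2022 and 5 February 2023, so daylight saving is not in effect and Ulal Sector is at UTC+05:00.
08:00 Ulal Sector − 5h = 03:00 UTC.
1 September 2022 is a Thursday, so the first Monday is September 5 and the third is September 19.
1 April 2023 is a Saturday, so Saturdays fall on 1, 8, 15, 22, 29; the last is April 29.
At the standard offset (UTC−09:00), 03:00 UTC − 9h = 18:00 Bryax Zone standard time (rolling into the previous day, 6 February 2023).
The standard-time date in Bryax Zone, February 6, 2023, falls between 19 September 2022 and 29 April 2023, so daylight saving is in effect and Bryax Zone is at UTC−08:00.
03:00 UTC − 8h = 19:00 Bryax Zone (rolling into the previous day, 6 February 2023).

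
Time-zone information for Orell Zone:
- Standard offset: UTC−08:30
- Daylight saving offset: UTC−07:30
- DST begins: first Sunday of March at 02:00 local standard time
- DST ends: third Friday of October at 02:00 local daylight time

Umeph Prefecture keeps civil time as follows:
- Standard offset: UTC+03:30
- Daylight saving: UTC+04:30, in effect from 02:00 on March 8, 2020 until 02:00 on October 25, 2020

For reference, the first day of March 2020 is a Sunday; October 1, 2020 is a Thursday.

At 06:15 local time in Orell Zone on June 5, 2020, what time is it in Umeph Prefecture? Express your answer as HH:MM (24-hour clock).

1 March 2020 is a Sunday, so the first Sunday is March 1.
1 October 2020 is a Thursday, so the first Friday is October 2 and the third is October 16.
June 5, 2020 falls between 1 March and 16 October, so daylight saving is in effect and Orell Zone is at UTC−07:30.
06:15 Orell Zone + 7h30m = 13:45 UTC.
At the standard offset (UTC+03:30), 13:45 UTC + 3h30m = 17:15 Umeph Prefecture standard time.
The standard-time date in Umeph Prefecture, June 5, 2020, falls between 8 March and 25 October, so daylight saving is in effect and Umeph Prefecture is at UTC+04:30.
13:45 UTC + 4h30m = 18:15 Umeph Prefecture.

18:15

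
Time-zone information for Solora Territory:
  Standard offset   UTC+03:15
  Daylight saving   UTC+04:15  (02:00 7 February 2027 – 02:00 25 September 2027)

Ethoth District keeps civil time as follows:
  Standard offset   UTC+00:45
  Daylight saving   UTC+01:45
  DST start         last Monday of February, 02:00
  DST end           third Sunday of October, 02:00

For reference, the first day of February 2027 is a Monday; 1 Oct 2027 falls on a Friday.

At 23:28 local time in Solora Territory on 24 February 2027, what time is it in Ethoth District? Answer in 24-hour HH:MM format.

20:58

24 February 2027 lies within the daylight-saving period (7 February – 25 September), so Solora Territory is on daylight time, UTC+04:15.
23:28 Solora Territory − 4h15m = 19:13 UTC.
1 February 2027 is a Monday, so Mondays fall on 1, 8, 15, 22; the last is February 22.
1 October 2027 is a Friday, so the first Sunday is October 3 and the third is October 17.
At the standard offset (UTC+00:45), 19:13 UTC + 0h45m = 19:58 Ethoth District standard time.
Daylight saving runs 22 February – 17 October; the standard-time date in Ethoth District, 24 February 2027, is inside that window, so Ethoth District is at UTC+01:45.
19:13 UTC + 1h45m = 20:58 Ethoth District.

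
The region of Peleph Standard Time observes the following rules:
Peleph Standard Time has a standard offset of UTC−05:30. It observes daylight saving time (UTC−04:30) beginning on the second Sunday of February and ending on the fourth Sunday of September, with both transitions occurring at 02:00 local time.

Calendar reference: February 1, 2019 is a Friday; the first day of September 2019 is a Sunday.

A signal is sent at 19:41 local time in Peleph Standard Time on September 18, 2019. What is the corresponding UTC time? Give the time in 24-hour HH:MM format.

1 February 2019 is a Friday, so the first Sunday is February 3 and the second is February 10.
1 September 2019 is a Sunday, so the first Sunday is September 1 and the fourth is September 22.
September 18, 2019 lies within the daylight-saving period (10 February – 22 September), so Peleph Standard Time is on daylight time, UTC−04:30.
19:41 local + 4h30m = 00:11 UTC (rolling into the next day, 19 September 2019).

00:11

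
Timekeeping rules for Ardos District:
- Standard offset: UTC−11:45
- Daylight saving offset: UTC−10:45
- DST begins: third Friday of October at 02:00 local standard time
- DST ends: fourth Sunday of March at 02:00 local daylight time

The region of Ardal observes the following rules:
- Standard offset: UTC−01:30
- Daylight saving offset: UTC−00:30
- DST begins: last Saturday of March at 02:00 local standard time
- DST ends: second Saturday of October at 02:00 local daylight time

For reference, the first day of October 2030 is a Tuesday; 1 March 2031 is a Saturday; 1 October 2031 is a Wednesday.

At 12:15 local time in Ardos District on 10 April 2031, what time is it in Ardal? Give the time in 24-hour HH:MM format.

1 October 2030 is a Tuesday, so the first Friday is October 4 and the third is October 18.
1 March 2031 is a Saturday, so the first Sunday is March 2 and the fourth is March 23.
Daylight saving runs 18 October 2030 – 23 March 2031; 10 April 2031 is outside that window, so Ardos District is on standard time at UTC−11:45.
12:15 Ardos District + 11h45m = 00:00 UTC (rolling into the next day, 11 April 2031).
1 March 2031 is a Saturday, so Saturdays fall on 1, 8, 15, 22, 29; the last is March 29.
1 October 2031 is a Wednesday, so the first Saturday is October 4 and the second is October 11.
At the standard offset (UTC−01:30), 00:00 UTC − 1h30m = 22:30 Ardal standard time (rolling into the previous day, 10 April 2031).
The standard-time date in Ardal, 10 April 2031, falls between 29 March and 11 October, so daylight saving is in effect and Ardal is at UTC−00:30.
00:00 UTC − 0h30m = 23:30 Ardal (rolling into the previous day, 10 April 2031).

23:30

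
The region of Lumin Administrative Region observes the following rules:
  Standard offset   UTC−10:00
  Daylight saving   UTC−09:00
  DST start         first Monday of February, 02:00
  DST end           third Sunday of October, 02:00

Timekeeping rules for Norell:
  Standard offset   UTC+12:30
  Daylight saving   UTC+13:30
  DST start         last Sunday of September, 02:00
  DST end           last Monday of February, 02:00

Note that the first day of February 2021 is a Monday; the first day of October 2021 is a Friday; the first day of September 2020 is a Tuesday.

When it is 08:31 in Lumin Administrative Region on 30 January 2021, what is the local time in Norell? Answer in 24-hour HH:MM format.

08:01

1 February 2021 is a Monday, so the first Monday is February 1.
1 October 2021 is a Friday, so the first Sunday is October 3 and the third is October 17.
Daylight saving runs 1 February – 17 October; 30 January 2021 is outside that window, so Lumin Administrative Region is on standard time at UTC−10:00.
08:31 Lumin Administrative Region + 10h = 18:31 UTC.
1 September 2020 is a Tuesday, so Sundays fall on 6, 13, 20, 27; the last is September 27.
1 February 2021 is a Monday, so Mondays fall on 1, 8, 15, 22; the last is February 22.
At the standard offset (UTC+12:30), 18:31 UTC + 12h30m = 07:01 Norell standard time (rolling into the next day, 31 January 2021).
The standard-time date in Norell, 31 January 2021, lies within the daylight-saving period (27 September 2020 – 22 February 2021), so Norell is on daylight time, UTC+13:30.
18:31 UTC + 13h30m = 08:01 Norell (rolling into the next day, 31 January 2021).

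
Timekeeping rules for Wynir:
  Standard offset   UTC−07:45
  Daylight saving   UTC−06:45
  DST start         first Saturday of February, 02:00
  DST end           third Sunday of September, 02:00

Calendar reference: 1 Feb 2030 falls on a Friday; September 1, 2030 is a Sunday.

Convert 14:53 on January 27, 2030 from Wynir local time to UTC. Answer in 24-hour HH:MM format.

1 February 2030 is a Friday, so the first Saturday is February 2.
1 September 2030 is a Sunday, so the first Sunday is September 1 and the third is September 15.
January 27, 2030 does not fall between 2 February and 15 September, so daylight saving is not in effect and Wynir is at UTC−07:45.
14:53 local + 7h45m = 22:38 UTC.

22:38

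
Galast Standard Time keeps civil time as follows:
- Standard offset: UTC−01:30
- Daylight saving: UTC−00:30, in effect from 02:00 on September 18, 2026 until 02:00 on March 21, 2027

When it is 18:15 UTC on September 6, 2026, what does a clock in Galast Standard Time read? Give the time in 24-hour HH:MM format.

16:45

At the standard offset (UTC−01:30), 18:15 UTC − 1h30m = 16:45 Galast Standard Time standard time.
Daylight saving runs 18 September 2026 – 21 March 2027; the standard-time date in Galast Standard Time, September 6, 2026, is outside that window, so Galast Standard Time is on standard time at UTC−01:30.
18:15 UTC − 1h30m = 16:45 local.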